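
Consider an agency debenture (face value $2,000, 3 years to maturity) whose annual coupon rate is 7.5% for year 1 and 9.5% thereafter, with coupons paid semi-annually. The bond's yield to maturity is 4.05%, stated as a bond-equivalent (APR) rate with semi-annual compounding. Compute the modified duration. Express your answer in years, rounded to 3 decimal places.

2.684 years

Periodic yield y = 0.02025. First find Macaulay duration:
  t   CF        PV=CF/(1+0.02025)^t    t·PV
  1        75.00        73.5114        73.5114
  2        75.00        72.0523       144.1047
  3        95.00        89.4548       268.3645
  4        95.00        87.6793       350.7173
  5        95.00        85.9391       429.6953
  6     2,095.00     1,857.5667    11,145.3999
  Σ                  2,266.2036    12,411.7931
P = 2,266.2036; Macaulay duration = 12,411.7931 / 2,266.2036 = 5.47691 half-year periods = 2.73845 years.
Modified duration = D_Mac / (1 + y) = 2.73845 / 1.02025 = 2.68410 years.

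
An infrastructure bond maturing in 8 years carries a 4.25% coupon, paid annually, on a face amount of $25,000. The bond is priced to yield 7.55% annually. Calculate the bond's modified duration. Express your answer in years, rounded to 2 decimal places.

6.33 years

Periodic yield y = 0.0755. First find Macaulay duration:
  t   CF        PV=CF/(1+0.0755)^t    t·PV
  1     1,062.50       987.9126       987.9126
  2     1,062.50       918.5612     1,837.1225
  3     1,062.50       854.0783     2,562.2349
  4     1,062.50       794.1221     3,176.4884
  5     1,062.50       738.3748     3,691.8740
  6     1,062.50       686.5410     4,119.2457
  7     1,062.50       638.3458     4,468.4209
  8    26,062.50    14,559.0405   116,472.3241
  Σ                 20,176.9763   137,315.6231
P = 20,176.9763; Macaulay duration = 137,315.6231 / 20,176.9763 = 6.80556 years.
Modified duration = D_Mac / (1 + y) = 6.80556 / 1.0755 = 6.32781 years.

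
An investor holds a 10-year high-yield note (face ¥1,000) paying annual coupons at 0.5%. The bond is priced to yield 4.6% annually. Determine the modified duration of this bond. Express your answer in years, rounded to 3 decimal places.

Periodic yield y = 0.046. First find Macaulay duration:
  t   CF        PV=CF/(1+0.046)^t    t·PV
  1         5.00         4.7801         4.7801
  2         5.00         4.5699         9.1398
  3         5.00         4.3689        13.1068
  4         5.00         4.1768        16.7072
  5         5.00         3.9931        19.9656
  6         5.00         3.8175        22.9050
  7         5.00         3.6496        25.5474
  8         5.00         3.4891        27.9130
  9         5.00         3.3357        30.0212
  10    1,005.00       640.9870     6,409.8699
  Σ                    677.1678     6,579.9559
P = 677.1678; Macaulay duration = 6,579.9559 / 677.1678 = 9.71688 years.
Modified duration = D_Mac / (1 + y) = 9.71688 / 1.046 = 9.28956 years.

9.290 years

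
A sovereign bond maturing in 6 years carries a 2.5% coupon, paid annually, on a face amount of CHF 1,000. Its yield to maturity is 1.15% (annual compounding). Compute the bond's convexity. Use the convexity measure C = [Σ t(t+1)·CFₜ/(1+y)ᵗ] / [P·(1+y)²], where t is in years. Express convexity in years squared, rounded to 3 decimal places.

With y = 0.0115:
  t   CF        PV=CF/(1+0.0115)^t    t·PV        t(t+1)·PV
  1        25.00        24.7158        24.7158          49.4315
  2        25.00        24.4348        48.8695         146.6086
  3        25.00        24.1570        72.4709         289.8836
  4        25.00        23.8823        95.5293         477.6463
  5        25.00        23.6108       118.0540         708.3238
  6     1,025.00       957.0366     5,742.2195      40,195.5368
  Σ                  1,077.8372     6,101.8590      41,867.4307
P = 1,077.8372.
Convexity = Σ t(t+1)·PV / [P·(1+y)²] = 41,867.4307 / (1,077.8372 × 1.023132) = 37.96570.

37.966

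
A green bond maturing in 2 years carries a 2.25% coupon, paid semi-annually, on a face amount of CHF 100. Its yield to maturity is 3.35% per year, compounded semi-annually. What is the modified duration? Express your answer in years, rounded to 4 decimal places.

Periodic yield y = 0.01675. First find Macaulay duration:
  t   CF        PV=CF/(1+0.01675)^t    t·PV
  1        1.125         1.1065         1.1065
  2        1.125         1.0882         2.1765
  3        1.125         1.0703         3.2109
  4      101.125        94.6241       378.4964
  Σ                     97.8891       384.9903
P = 97.8891; Macaulay duration = 384.9903 / 97.8891 = 3.93292 half-year periods = 1.96646 years.
Modified duration = D_Mac / (1 + y) = 1.96646 / 1.01675 = 1.93407 years.

1.9341 years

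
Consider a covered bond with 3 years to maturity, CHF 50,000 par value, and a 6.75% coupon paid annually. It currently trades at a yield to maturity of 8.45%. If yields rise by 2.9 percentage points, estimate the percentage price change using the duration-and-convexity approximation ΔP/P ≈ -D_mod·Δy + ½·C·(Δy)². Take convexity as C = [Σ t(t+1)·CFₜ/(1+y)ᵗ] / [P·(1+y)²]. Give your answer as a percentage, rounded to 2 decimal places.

With y = 0.0845:
  t   CF        PV=CF/(1+0.0845)^t    t·PV        t(t+1)·PV
  1     3,375.00     3,112.0332     3,112.0332       6,224.0664
  2     3,375.00     2,869.5557     5,739.1115      17,217.3344
  3    53,375.00    41,845.5441   125,536.6322     502,146.5290
  Σ                 47,827.1330   134,387.7769     525,587.9298
P = 47,827.1330; D_Mac = 2.80986 yrs; D_mod = 2.59093 yrs; C = 9.34355.
Duration effect: -2.59093 × (+0.029) = -0.075137
Convexity effect: 0.5 × 9.34355 × (0.029)² = +0.0039290
ΔP/P ≈ -0.075137 + 0.0039290 = -0.071208 = -7.1208%.

-7.12%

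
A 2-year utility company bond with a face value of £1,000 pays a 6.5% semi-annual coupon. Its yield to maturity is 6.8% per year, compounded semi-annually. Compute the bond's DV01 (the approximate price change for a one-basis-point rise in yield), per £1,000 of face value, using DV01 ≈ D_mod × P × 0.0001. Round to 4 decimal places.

£0.1834

Periodic yield y = 0.034.
  t   CF        PV=CF/(1+0.034)^t    t·PV
  1        32.50        31.4313        31.4313
  2        32.50        30.3978        60.7956
  3        32.50        29.3983        88.1948
  4     1,032.50       903.2499     3,612.9995
  Σ                    994.4773     3,793.4212
P = 994.4773; D_Mac = 3.81449 half-year periods = 1.90724 yrs; D_mod = 1.84453 yrs.
DV01 ≈ 1.84453 × 994.4773 × 0.0001 = 0.183434.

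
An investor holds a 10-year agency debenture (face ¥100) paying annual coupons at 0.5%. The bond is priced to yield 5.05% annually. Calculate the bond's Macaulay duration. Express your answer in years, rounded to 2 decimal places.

Periodic yield y = 0.0505. Discount each cash flow and weight by its year:
  t   CF        PV=CF/(1+0.0505)^t    t·PV
  1         0.50         0.4760         0.4760
  2         0.50         0.4531         0.9062
  3         0.50         0.4313         1.2939
  4         0.50         0.4106         1.6423
  5         0.50         0.3908         1.9542
  6         0.50         0.3720         2.2323
  7         0.50         0.3542         2.4791
  8         0.50         0.3371         2.6971
  9         0.50         0.3209         2.8883
  10      100.50        61.4052       614.0525
  Σ                     64.9513       630.6217
Price P = Σ PV = 64.9513.
Macaulay duration = Σ(t·PV) / P = 630.6217 / 64.9513 = 9.70915 years.

9.71 years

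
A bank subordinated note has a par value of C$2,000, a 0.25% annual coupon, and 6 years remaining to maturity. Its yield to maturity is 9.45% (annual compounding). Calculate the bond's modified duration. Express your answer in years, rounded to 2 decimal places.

5.43 years

Periodic yield y = 0.0945. First find Macaulay duration:
  t   CF        PV=CF/(1+0.0945)^t    t·PV
  1         5.00         4.5683         4.5683
  2         5.00         4.1739         8.3477
  3         5.00         3.8135        11.4405
  4         5.00         3.4842        13.9369
  5         5.00         3.1834        15.9170
  6     2,005.00     1,166.3255     6,997.9532
  Σ                  1,185.5488     7,052.1636
P = 1,185.5488; Macaulay duration = 7,052.1636 / 1,185.5488 = 5.94844 years.
Modified duration = D_Mac / (1 + y) = 5.94844 / 1.0945 = 5.43485 years.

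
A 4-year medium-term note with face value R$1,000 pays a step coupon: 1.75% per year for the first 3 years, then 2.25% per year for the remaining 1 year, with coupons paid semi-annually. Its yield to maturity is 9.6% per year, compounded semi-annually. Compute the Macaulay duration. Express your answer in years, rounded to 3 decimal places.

Periodic yield y = 0.048. Discount each cash flow and weight by its period:
  t   CF        PV=CF/(1+0.048)^t    t·PV
  1         8.75         8.3492         8.3492
  2         8.75         7.9668        15.9337
  3         8.75         7.6019        22.8058
  4         8.75         7.2538        29.0150
  5         8.75         6.9215        34.6076
  6         8.75         6.6045        39.6270
  7        11.25         8.1026        56.7181
  8     1,011.25       694.9735     5,559.7884
  Σ                    747.7739     5,766.8448
Price P = Σ PV = 747.7739.
Macaulay duration = Σ(t·PV) / P = 5,766.8448 / 747.7739 = 7.71202 half-year periods.
In years: 7.71202 / 2 = 3.85601 years.

3.856 years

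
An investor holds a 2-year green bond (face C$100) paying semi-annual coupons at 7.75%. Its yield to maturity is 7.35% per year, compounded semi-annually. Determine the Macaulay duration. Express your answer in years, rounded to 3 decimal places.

1.891 years

Periodic yield y = 0.03675. Discount each cash flow and weight by its period:
  t   CF        PV=CF/(1+0.03675)^t    t·PV
  1        3.875         3.7376         3.7376
  2        3.875         3.6052         7.2103
  3        3.875         3.4774        10.4321
  4      103.875        89.9114       359.6457
  Σ                    100.7316       381.0257
Price P = Σ PV = 100.7316.
Macaulay duration = Σ(t·PV) / P = 381.0257 / 100.7316 = 3.78258 half-year periods.
In years: 3.78258 / 2 = 1.89129 years.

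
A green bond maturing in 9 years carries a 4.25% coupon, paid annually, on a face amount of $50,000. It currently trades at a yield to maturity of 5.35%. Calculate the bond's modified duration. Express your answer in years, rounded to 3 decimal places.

Periodic yield y = 0.0535. First find Macaulay duration:
  t   CF        PV=CF/(1+0.0535)^t    t·PV
  1     2,125.00     2,017.0859     2,017.0859
  2     2,125.00     1,914.6520     3,829.3040
  3     2,125.00     1,817.4200     5,452.2601
  4     2,125.00     1,725.1258     6,900.5033
  5     2,125.00     1,637.5186     8,187.5929
  6     2,125.00     1,554.3603     9,326.1618
  7     2,125.00     1,475.4251    10,327.9754
  8     2,125.00     1,400.4984    11,203.9871
  9    52,125.00    32,608.8294   293,479.4645
  Σ                 46,150.9155   350,724.3350
P = 46,150.9155; Macaulay duration = 350,724.3350 / 46,150.9155 = 7.59951 years.
Modified duration = D_Mac / (1 + y) = 7.59951 / 1.0535 = 7.21358 years.

7.214 years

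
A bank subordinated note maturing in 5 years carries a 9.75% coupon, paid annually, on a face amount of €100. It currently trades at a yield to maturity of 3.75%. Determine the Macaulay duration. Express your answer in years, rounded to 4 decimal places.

4.2857 years

Periodic yield y = 0.0375. Discount each cash flow and weight by its year:
  t   CF        PV=CF/(1+0.0375)^t    t·PV
  1         9.75         9.3976         9.3976
  2         9.75         9.0579        18.1158
  3         9.75         8.7305        26.1916
  4         9.75         8.4150        33.6599
  5       109.75        91.2986       456.4929
  Σ                    126.8996       543.8577
Price P = Σ PV = 126.8996.
Macaulay duration = Σ(t·PV) / P = 543.8577 / 126.8996 = 4.28573 years.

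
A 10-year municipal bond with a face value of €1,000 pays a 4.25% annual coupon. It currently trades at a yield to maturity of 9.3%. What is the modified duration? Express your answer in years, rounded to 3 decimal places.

Periodic yield y = 0.093. First find Macaulay duration:
  t   CF        PV=CF/(1+0.093)^t    t·PV
  1        42.50        38.8838        38.8838
  2        42.50        35.5753        71.1506
  3        42.50        32.5483        97.6449
  4        42.50        29.7789       119.1155
  5        42.50        27.2451       136.2254
  6        42.50        24.9269       149.5613
  7        42.50        22.8059       159.6415
  8        42.50        20.8654       166.9236
  9        42.50        19.0901       171.8106
  10    1,042.50       428.4246     4,284.2464
  Σ                    680.1443     5,395.2037
P = 680.1443; Macaulay duration = 5,395.2037 / 680.1443 = 7.93244 years.
Modified duration = D_Mac / (1 + y) = 7.93244 / 1.093 = 7.25749 years.

7.257 years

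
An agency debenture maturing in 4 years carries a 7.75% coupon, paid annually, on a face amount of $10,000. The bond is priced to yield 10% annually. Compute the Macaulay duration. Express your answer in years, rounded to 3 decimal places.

3.572 years

Periodic yield y = 0.1. Discount each cash flow and weight by its year:
  t   CF        PV=CF/(1+0.1)^t    t·PV
  1       775.00       704.5455       704.5455
  2       775.00       640.4959     1,280.9917
  3       775.00       582.2690     1,746.8069
  4    10,775.00     7,359.4700    29,437.8799
  Σ                  9,286.7803    33,170.2240
Price P = Σ PV = 9,286.7803.
Macaulay duration = Σ(t·PV) / P = 33,170.2240 / 9,286.7803 = 3.57177 years.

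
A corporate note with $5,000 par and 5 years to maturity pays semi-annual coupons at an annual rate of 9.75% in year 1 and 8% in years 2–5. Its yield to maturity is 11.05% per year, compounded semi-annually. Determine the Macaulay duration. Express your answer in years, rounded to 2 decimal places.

4.10 years

Periodic yield y = 0.05525. Discount each cash flow and weight by its period:
  t   CF        PV=CF/(1+0.05525)^t    t·PV
  1       243.75       230.9879       230.9879
  2       243.75       218.8940       437.7880
  3       200.00       170.2017       510.6051
  4       200.00       161.2904       645.1616
  5       200.00       152.8457       764.2284
  6       200.00       144.8431       869.0586
  7       200.00       137.2595       960.8166
  8       200.00       130.0730     1,040.5839
  9       200.00       123.2627     1,109.3645
  10    5,200.00     3,037.0346    30,370.3457
  Σ                  4,506.6926    36,938.9405
Price P = Σ PV = 4,506.6926.
Macaulay duration = Σ(t·PV) / P = 36,938.9405 / 4,506.6926 = 8.19646 half-year periods.
In years: 8.19646 / 2 = 4.09823 years.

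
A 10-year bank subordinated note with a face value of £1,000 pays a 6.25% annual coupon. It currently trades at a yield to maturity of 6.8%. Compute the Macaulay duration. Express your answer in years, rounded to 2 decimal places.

7.68 years

Periodic yield y = 0.068. Discount each cash flow and weight by its year:
  t   CF        PV=CF/(1+0.068)^t    t·PV
  1        62.50        58.5206        58.5206
  2        62.50        54.7946       109.5891
  3        62.50        51.3058       153.9173
  4        62.50        48.0391       192.1565
  5        62.50        44.9804       224.9022
  6        62.50        42.1165       252.6991
  7        62.50        39.4349       276.0446
  8        62.50        36.9241       295.3929
  9        62.50        34.5731       311.1582
  10    1,062.50       550.3214     5,503.2141
  Σ                    961.0106     7,377.5947
Price P = Σ PV = 961.0106.
Macaulay duration = Σ(t·PV) / P = 7,377.5947 / 961.0106 = 7.67691 years.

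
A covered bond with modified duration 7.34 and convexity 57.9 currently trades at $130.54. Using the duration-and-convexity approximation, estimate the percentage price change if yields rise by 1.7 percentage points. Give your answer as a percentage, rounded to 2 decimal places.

-11.64%

Duration effect: -D_mod·Δy = -7.34 × (+0.017) = -0.124780
Convexity effect: ½·C·(Δy)² = 0.5 × 57.9 × (0.017)² = +0.00836655
ΔP/P ≈ -0.124780 + 0.00836655 = -0.11641345
= -11.641345%.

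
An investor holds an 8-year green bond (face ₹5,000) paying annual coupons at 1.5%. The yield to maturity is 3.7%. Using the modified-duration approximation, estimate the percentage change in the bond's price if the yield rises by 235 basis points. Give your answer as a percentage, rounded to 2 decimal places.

-17.12%

Periodic yield y = 0.037. Modified duration first:
  t   CF        PV=CF/(1+0.037)^t    t·PV
  1        75.00        72.3240        72.3240
  2        75.00        69.7435       139.4870
  3        75.00        67.2551       201.7652
  4        75.00        64.8554       259.4217
  5        75.00        62.5414       312.7069
  6        75.00        60.3099       361.8595
  7        75.00        58.1581       407.1065
  8     5,075.00     3,794.9495    30,359.5956
  Σ                  4,250.1368    32,114.2664
P = 4,250.1368; D_Mac = 7.55605 yrs; D_mod = 7.55605/(1+0.037) = 7.28646 yrs.
ΔP/P ≈ -D_mod · Δy = -7.28646 × (+0.0235) = -0.171232 = -17.1232%.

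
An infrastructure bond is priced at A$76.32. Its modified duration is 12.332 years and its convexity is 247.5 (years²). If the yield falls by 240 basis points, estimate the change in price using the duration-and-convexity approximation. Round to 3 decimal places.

+A$28.028

Duration effect: -D_mod·Δy = -12.332 × (-0.024) = +0.295968
Convexity effect: ½·C·(Δy)² = 0.5 × 247.5 × (-0.024)² = +0.0712800
ΔP/P ≈ +0.295968 + 0.0712800 = +0.367248
ΔP ≈ 76.32 × (+0.367248) = +28.02836736.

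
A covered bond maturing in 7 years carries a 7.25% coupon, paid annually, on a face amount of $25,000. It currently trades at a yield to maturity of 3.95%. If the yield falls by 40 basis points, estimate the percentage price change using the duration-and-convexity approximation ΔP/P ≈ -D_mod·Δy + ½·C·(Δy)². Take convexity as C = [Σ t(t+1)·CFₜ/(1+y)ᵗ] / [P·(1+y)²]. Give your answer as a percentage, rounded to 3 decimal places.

+2.284%

With y = 0.0395:
  t   CF        PV=CF/(1+0.0395)^t    t·PV        t(t+1)·PV
  1     1,812.50     1,743.6267     1,743.6267       3,487.2535
  2     1,812.50     1,677.3706     3,354.7412      10,064.2236
  3     1,812.50     1,613.6321     4,840.8964      19,363.5856
  4     1,812.50     1,552.3157     6,209.2627      31,046.3133
  5     1,812.50     1,493.3292     7,466.6458      44,799.8749
  6     1,812.50     1,436.5841     8,619.5046      60,336.5319
  7    26,812.50    20,443.9991   143,107.9939   1,144,863.9514
  Σ                 29,960.8575   175,342.6713   1,313,961.7343
P = 29,960.8575; D_Mac = 5.85239 yrs; D_mod = 5.63001 yrs; C = 40.58630.
Duration effect: -5.63001 × (-0.004) = +0.022520
Convexity effect: 0.5 × 40.58630 × (-0.004)² = +0.0003247
ΔP/P ≈ +0.022520 + 0.0003247 = +0.022845 = +2.2845%.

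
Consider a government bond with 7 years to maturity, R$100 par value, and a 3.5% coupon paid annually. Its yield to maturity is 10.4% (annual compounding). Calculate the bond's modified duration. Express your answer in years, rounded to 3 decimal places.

5.567 years

Periodic yield y = 0.104. First find Macaulay duration:
  t   CF        PV=CF/(1+0.104)^t    t·PV
  1         3.50         3.1703         3.1703
  2         3.50         2.8716         5.7433
  3         3.50         2.6011         7.8034
  4         3.50         2.3561         9.4244
  5         3.50         2.1341        10.6707
  6         3.50         1.9331        11.5986
  7       103.50        51.7794       362.4557
  Σ                     66.8458       410.8662
P = 66.8458; Macaulay duration = 410.8662 / 66.8458 = 6.14648 years.
Modified duration = D_Mac / (1 + y) = 6.14648 / 1.104 = 5.56747 years.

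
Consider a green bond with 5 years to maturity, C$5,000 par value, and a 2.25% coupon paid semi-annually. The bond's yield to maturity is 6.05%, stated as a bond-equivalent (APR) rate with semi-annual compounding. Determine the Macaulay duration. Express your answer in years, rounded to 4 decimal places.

4.7287 years

Periodic yield y = 0.03025. Discount each cash flow and weight by its period:
  t   CF        PV=CF/(1+0.03025)^t    t·PV
  1        56.25        54.5984        54.5984
  2        56.25        52.9953       105.9906
  3        56.25        51.4393       154.3178
  4        56.25        49.9289       199.7156
  5        56.25        48.4629       242.3145
  6        56.25        47.0399       282.2397
  7        56.25        45.6588       319.6114
  8        56.25        44.3181       354.5451
  9        56.25        43.0169       387.1519
  10    5,056.25     3,753.2052    37,532.0518
  Σ                  4,190.6637    39,632.5367
Price P = Σ PV = 4,190.6637.
Macaulay duration = Σ(t·PV) / P = 39,632.5367 / 4,190.6637 = 9.45734 half-year periods.
In years: 9.45734 / 2 = 4.72867 years.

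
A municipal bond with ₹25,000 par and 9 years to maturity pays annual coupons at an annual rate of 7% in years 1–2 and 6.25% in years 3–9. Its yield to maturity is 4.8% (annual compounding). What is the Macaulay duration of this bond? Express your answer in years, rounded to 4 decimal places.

Periodic yield y = 0.048. Discount each cash flow and weight by its year:
  t   CF        PV=CF/(1+0.048)^t    t·PV
  1     1,750.00     1,669.8473     1,669.8473
  2     1,750.00     1,593.3658     3,186.7315
  3     1,562.50     1,357.4886     4,072.4657
  4     1,562.50     1,295.3135     5,181.2540
  5     1,562.50     1,235.9862     6,179.9309
  6     1,562.50     1,179.3761     7,076.2567
  7     1,562.50     1,125.3589     7,877.5123
  8     1,562.50     1,073.8157     8,590.5259
  9    26,562.50    17,418.7667   156,768.9007
  Σ                 27,949.3188   200,603.4251
Price P = Σ PV = 27,949.3188.
Macaulay duration = Σ(t·PV) / P = 200,603.4251 / 27,949.3188 = 7.17740 years.

7.1774 years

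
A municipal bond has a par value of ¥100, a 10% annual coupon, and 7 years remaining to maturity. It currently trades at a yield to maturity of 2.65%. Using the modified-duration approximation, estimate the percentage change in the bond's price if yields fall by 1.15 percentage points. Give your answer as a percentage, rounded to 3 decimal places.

Periodic yield y = 0.0265. Modified duration first:
  t   CF        PV=CF/(1+0.0265)^t    t·PV
  1        10.00         9.7418         9.7418
  2        10.00         9.4903        18.9807
  3        10.00         9.2453        27.7360
  4        10.00         9.0067        36.0267
  5        10.00         8.7742        43.8708
  6        10.00         8.5476        51.2858
  7       110.00        91.5967       641.1772
  Σ                    146.4027       828.8190
P = 146.4027; D_Mac = 5.66123 yrs; D_mod = 5.66123/(1+0.0265) = 5.51508 yrs.
ΔP/P ≈ -D_mod · Δy = -5.51508 × (-0.0115) = +0.063423 = +6.3423%.

+6.342%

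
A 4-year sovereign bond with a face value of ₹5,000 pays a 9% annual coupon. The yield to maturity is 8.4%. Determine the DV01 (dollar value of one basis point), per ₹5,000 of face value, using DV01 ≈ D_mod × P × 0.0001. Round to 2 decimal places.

₹1.66

Periodic yield y = 0.084.
  t   CF        PV=CF/(1+0.084)^t    t·PV
  1       450.00       415.1292       415.1292
  2       450.00       382.9605       765.9209
  3       450.00       353.2846     1,059.8537
  4     5,450.00     3,947.1113    15,788.4452
  Σ                  5,098.4855    18,029.3490
P = 5,098.4855; D_Mac = 3.53622 yrs; D_mod = 3.26219 yrs.
DV01 ≈ 3.26219 × 5,098.4855 × 0.0001 = 1.663224.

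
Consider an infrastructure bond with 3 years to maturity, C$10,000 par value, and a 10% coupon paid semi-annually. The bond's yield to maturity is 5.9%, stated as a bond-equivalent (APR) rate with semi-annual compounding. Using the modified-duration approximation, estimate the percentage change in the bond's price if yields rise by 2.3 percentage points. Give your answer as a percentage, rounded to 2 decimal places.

-6.00%

Periodic yield y = 0.0295. Modified duration first:
  t   CF        PV=CF/(1+0.0295)^t    t·PV
  1       500.00       485.6727       485.6727
  2       500.00       471.7559       943.5117
  3       500.00       458.2378     1,374.7135
  4       500.00       445.1072     1,780.4287
  5       500.00       432.3528     2,161.7639
  6    10,500.00     8,819.2407    52,915.4439
  Σ                 11,112.3670    59,661.5344
P = 11,112.3670; D_Mac = 5.36893 half-year periods = 2.68447 yrs; D_mod = 2.68447/(1+0.0295) = 2.60754 yrs.
ΔP/P ≈ -D_mod · Δy = -2.60754 × (+0.023) = -0.059973 = -5.9973%.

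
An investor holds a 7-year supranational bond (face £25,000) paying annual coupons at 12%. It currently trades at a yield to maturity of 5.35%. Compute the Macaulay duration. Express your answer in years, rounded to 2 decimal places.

5.41 years

Periodic yield y = 0.0535. Discount each cash flow and weight by its year:
  t   CF        PV=CF/(1+0.0535)^t    t·PV
  1     3,000.00     2,847.6507     2,847.6507
  2     3,000.00     2,703.0381     5,406.0763
  3     3,000.00     2,565.7695     7,697.3084
  4     3,000.00     2,435.4717     9,741.8870
  5     3,000.00     2,311.7909    11,558.9546
  6     3,000.00     2,194.3910    13,166.3461
  7    28,000.00    19,440.8949   136,086.2641
  Σ                 34,499.0069   186,504.4872
Price P = Σ PV = 34,499.0069.
Macaulay duration = Σ(t·PV) / P = 186,504.4872 / 34,499.0069 = 5.40608 years.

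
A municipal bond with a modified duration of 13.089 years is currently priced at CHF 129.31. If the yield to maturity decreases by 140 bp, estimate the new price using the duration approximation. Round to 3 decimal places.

CHF 153.006

Duration approximation: ΔP/P ≈ -D_mod · Δy = -13.089 × (-0.014) = +0.183246.
New price ≈ 129.31 × (1 + 0.183246) = 153.00554026.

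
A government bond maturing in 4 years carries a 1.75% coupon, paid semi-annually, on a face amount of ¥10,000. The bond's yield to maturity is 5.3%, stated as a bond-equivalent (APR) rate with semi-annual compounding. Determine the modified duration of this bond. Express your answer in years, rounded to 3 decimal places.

3.770 years

Periodic yield y = 0.0265. First find Macaulay duration:
  t   CF        PV=CF/(1+0.0265)^t    t·PV
  1        87.50        85.2411        85.2411
  2        87.50        83.0405       166.0811
  3        87.50        80.8968       242.6903
  4        87.50        78.8084       315.2334
  5        87.50        76.7738       383.8692
  6        87.50        74.7919       448.7512
  7        87.50        72.8610       510.0273
  8    10,087.50     8,182.9881    65,463.9046
  Σ                  8,735.4016    67,615.7981
P = 8,735.4016; Macaulay duration = 67,615.7981 / 8,735.4016 = 7.74043 half-year periods = 3.87022 years.
Modified duration = D_Mac / (1 + y) = 3.87022 / 1.0265 = 3.77030 years.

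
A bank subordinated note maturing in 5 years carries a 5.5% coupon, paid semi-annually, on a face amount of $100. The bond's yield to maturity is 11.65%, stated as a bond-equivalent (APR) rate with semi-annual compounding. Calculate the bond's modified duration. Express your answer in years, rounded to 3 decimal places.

4.104 years

Periodic yield y = 0.05825. First find Macaulay duration:
  t   CF        PV=CF/(1+0.05825)^t    t·PV
  1         2.75         2.5986         2.5986
  2         2.75         2.4556         4.9112
  3         2.75         2.3204         6.9613
  4         2.75         2.1927         8.7708
  5         2.75         2.0720        10.3600
  6         2.75         1.9580        11.7477
  7         2.75         1.8502        12.9513
  8         2.75         1.7483        13.9867
  9         2.75         1.6521        14.8690
  10      102.75        58.3310       583.3095
  Σ                     77.1789       670.4662
P = 77.1789; Macaulay duration = 670.4662 / 77.1789 = 8.68717 half-year periods = 4.34358 years.
Modified duration = D_Mac / (1 + y) = 4.34358 / 1.05825 = 4.10450 years.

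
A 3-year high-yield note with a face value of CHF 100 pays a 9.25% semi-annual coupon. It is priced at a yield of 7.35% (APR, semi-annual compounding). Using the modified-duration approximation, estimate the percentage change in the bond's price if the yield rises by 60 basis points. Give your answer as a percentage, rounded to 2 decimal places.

Periodic yield y = 0.03675. Modified duration first:
  t   CF        PV=CF/(1+0.03675)^t    t·PV
  1        4.625         4.4611         4.4611
  2        4.625         4.3029         8.6058
  3        4.625         4.1504        12.4512
  4        4.625         4.0033        16.0131
  5        4.625         3.8614        19.3069
  6      104.625        84.2541       505.5248
  Σ                    105.0332       566.3628
P = 105.0332; D_Mac = 5.39223 half-year periods = 2.69611 yrs; D_mod = 2.69611/(1+0.03675) = 2.60054 yrs.
ΔP/P ≈ -D_mod · Δy = -2.60054 × (+0.006) = -0.015603 = -1.5603%.

-1.56%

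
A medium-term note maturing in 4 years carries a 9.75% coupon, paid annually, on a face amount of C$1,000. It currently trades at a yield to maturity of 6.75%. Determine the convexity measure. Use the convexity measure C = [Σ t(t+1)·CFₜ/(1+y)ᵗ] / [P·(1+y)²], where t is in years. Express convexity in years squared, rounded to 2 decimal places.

14.78

With y = 0.0675:
  t   CF        PV=CF/(1+0.0675)^t    t·PV        t(t+1)·PV
  1        97.50        91.3349        91.3349         182.6698
  2        97.50        85.5596       171.1192         513.3577
  3        97.50        80.1495       240.4486         961.7943
  4     1,097.50       845.1484     3,380.5938      16,902.9688
  Σ                  1,102.1925     3,883.4965      18,560.7906
P = 1,102.1925.
Convexity = Σ t(t+1)·PV / [P·(1+y)²] = 18,560.7906 / (1,102.1925 × 1.139556) = 14.77758.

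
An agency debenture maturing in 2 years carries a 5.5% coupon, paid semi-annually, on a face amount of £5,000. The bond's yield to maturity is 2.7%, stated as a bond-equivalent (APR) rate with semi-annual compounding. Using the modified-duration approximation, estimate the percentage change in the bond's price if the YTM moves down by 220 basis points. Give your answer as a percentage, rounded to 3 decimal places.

Periodic yield y = 0.0135. Modified duration first:
  t   CF        PV=CF/(1+0.0135)^t    t·PV
  1       137.50       135.6685       135.6685
  2       137.50       133.8613       267.7227
  3       137.50       132.0783       396.2349
  4     5,137.50     4,869.1911    19,476.7645
  Σ                  5,270.7992    20,276.3906
P = 5,270.7992; D_Mac = 3.84693 half-year periods = 1.92346 yrs; D_mod = 1.92346/(1+0.0135) = 1.89784 yrs.
ΔP/P ≈ -D_mod · Δy = -1.89784 × (-0.022) = +0.041753 = +4.1753%.

+4.175%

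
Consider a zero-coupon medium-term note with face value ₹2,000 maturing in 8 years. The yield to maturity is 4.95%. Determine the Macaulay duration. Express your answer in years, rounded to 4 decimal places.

A zero-coupon bond has a single cash flow at maturity, so its Macaulay duration equals its maturity: 8 years.

8.0000 years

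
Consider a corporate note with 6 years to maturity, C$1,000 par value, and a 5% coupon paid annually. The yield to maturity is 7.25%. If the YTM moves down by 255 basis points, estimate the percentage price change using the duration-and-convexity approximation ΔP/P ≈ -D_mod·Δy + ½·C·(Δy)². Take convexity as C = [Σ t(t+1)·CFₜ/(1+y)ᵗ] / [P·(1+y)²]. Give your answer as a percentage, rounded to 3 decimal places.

With y = 0.0725:
  t   CF        PV=CF/(1+0.0725)^t    t·PV        t(t+1)·PV
  1        50.00        46.6200        46.6200          93.2401
  2        50.00        43.4686        86.9371         260.8114
  3        50.00        40.5301       121.5904         486.3617
  4        50.00        37.7903       151.1614         755.8068
  5        50.00        35.2357       176.1787       1,057.0725
  6     1,050.00       689.9307     4,139.5844      28,977.0910
  Σ                    893.5756     4,722.0721      31,630.3835
P = 893.5756; D_Mac = 5.28447 yrs; D_mod = 4.92724 yrs; C = 30.77362.
Duration effect: -4.92724 × (-0.0255) = +0.125645
Convexity effect: 0.5 × 30.77362 × (-0.0255)² = +0.0100053
ΔP/P ≈ +0.125645 + 0.0100053 = +0.135650 = +13.5650%.

+13.565%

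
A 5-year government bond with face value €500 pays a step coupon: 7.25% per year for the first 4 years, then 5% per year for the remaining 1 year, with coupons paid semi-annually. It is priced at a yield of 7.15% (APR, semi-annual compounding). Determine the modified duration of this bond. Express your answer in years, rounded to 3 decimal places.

4.129 years

Periodic yield y = 0.03575. First find Macaulay duration:
  t   CF        PV=CF/(1+0.03575)^t    t·PV
  1       18.125        17.4994        17.4994
  2       18.125        16.8954        33.7908
  3       18.125        16.3122        48.9367
  4       18.125        15.7492        62.9968
  5       18.125        15.2056        76.0280
  6       18.125        14.6808        88.0845
  7       18.125        14.1740        99.2182
  8       18.125        13.6848       109.4784
  9       12.500         9.1120        82.0083
  10     512.500       360.6986     3,606.9859
  Σ                    494.0120     4,225.0270
P = 494.0120; Macaulay duration = 4,225.0270 / 494.0120 = 8.55248 half-year periods = 4.27624 years.
Modified duration = D_Mac / (1 + y) = 4.27624 / 1.03575 = 4.12864 years.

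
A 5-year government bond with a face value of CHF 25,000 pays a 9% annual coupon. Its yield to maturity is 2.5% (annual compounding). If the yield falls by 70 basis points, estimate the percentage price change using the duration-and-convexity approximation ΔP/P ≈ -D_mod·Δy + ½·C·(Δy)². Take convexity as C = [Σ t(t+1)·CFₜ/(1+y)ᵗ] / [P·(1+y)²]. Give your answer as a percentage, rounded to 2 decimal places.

With y = 0.025:
  t   CF        PV=CF/(1+0.025)^t    t·PV        t(t+1)·PV
  1     2,250.00     2,195.1220     2,195.1220       4,390.2439
  2     2,250.00     2,141.5824     4,283.1648      12,849.4943
  3     2,250.00     2,089.3487     6,268.0460      25,072.1841
  4     2,250.00     2,038.3890     8,153.5558      40,767.7790
  5    27,250.00    24,085.0293   120,425.1467     722,550.8801
  Σ                 32,549.4713   141,325.0352     805,630.5815
P = 32,549.4713; D_Mac = 4.34185 yrs; D_mod = 4.23595 yrs; C = 23.55832.
Duration effect: -4.23595 × (-0.007) = +0.029652
Convexity effect: 0.5 × 23.55832 × (-0.007)² = +0.0005772
ΔP/P ≈ +0.029652 + 0.0005772 = +0.030229 = +3.0229%.

+3.02%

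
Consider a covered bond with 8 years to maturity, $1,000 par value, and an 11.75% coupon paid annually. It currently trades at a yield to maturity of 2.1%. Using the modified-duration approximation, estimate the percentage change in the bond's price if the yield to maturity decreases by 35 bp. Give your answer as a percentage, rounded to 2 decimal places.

Periodic yield y = 0.021. Modified duration first:
  t   CF        PV=CF/(1+0.021)^t    t·PV
  1       117.50       115.0833       115.0833
  2       117.50       112.7162       225.4324
  3       117.50       110.3979       331.1936
  4       117.50       108.1272       432.5087
  5       117.50       105.9032       529.5161
  6       117.50       103.7250       622.3500
  7       117.50       101.5916       711.1410
  8     1,117.50       946.3278     7,570.6223
  Σ                  1,703.8721    10,537.8474
P = 1,703.8721; D_Mac = 6.18465 yrs; D_mod = 6.18465/(1+0.021) = 6.05744 yrs.
ΔP/P ≈ -D_mod · Δy = -6.05744 × (-0.0035) = +0.021201 = +2.1201%.

+2.12%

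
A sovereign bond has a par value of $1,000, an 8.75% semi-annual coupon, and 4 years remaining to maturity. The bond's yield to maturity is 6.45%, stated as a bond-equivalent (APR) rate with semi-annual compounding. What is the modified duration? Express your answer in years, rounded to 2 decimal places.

3.37 years

Periodic yield y = 0.03225. First find Macaulay duration:
  t   CF        PV=CF/(1+0.03225)^t    t·PV
  1        43.75        42.3831        42.3831
  2        43.75        41.0590        82.1180
  3        43.75        39.7762       119.3286
  4        43.75        38.5335       154.1340
  5        43.75        37.3296       186.6481
  6        43.75        36.1634       216.9801
  7        43.75        35.0335       245.2347
  8     1,043.75       809.6874     6,477.4988
  Σ                  1,079.9657     7,524.3255
P = 1,079.9657; Macaulay duration = 7,524.3255 / 1,079.9657 = 6.96719 half-year periods = 3.48359 years.
Modified duration = D_Mac / (1 + y) = 3.48359 / 1.03225 = 3.37476 years.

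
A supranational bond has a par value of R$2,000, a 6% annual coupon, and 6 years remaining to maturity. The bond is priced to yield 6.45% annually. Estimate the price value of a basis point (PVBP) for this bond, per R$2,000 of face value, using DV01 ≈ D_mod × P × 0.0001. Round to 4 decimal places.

R$0.9561

Periodic yield y = 0.0645.
  t   CF        PV=CF/(1+0.0645)^t    t·PV
  1       120.00       112.7290       112.7290
  2       120.00       105.8985       211.7971
  3       120.00        99.4819       298.4458
  4       120.00        93.4541       373.8166
  5       120.00        87.7916       438.9580
  6     2,120.00     1,457.0078     8,742.0466
  Σ                  1,956.3630    10,177.7930
P = 1,956.3630; D_Mac = 5.20241 yrs; D_mod = 4.88718 yrs.
DV01 ≈ 4.88718 × 1,956.3630 × 0.0001 = 0.956110.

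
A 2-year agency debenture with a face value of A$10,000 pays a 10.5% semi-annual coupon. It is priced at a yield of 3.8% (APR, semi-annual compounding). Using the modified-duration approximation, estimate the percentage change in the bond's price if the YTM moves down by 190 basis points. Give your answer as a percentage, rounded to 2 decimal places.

+3.48%

Periodic yield y = 0.019. Modified duration first:
  t   CF        PV=CF/(1+0.019)^t    t·PV
  1       525.00       515.2110       515.2110
  2       525.00       505.6045     1,011.2090
  3       525.00       496.1771     1,488.5314
  4    10,525.00     9,761.6980    39,046.7921
  Σ                 11,278.6907    42,061.7435
P = 11,278.6907; D_Mac = 3.72931 half-year periods = 1.86466 yrs; D_mod = 1.86466/(1+0.019) = 1.82989 yrs.
ΔP/P ≈ -D_mod · Δy = -1.82989 × (-0.019) = +0.034768 = +3.4768%.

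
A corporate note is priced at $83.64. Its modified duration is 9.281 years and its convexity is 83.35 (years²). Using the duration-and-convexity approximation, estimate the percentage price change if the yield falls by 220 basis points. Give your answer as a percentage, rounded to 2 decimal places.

+22.44%

Duration effect: -D_mod·Δy = -9.281 × (-0.022) = +0.204182
Convexity effect: ½·C·(Δy)² = 0.5 × 83.35 × (-0.022)² = +0.0201707
ΔP/P ≈ +0.204182 + 0.0201707 = +0.2243527
= +22.43527%.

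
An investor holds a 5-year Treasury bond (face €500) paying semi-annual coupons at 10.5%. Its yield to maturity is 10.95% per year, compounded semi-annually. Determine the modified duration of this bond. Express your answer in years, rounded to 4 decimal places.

3.7971 years

Periodic yield y = 0.05475. First find Macaulay duration:
  t   CF        PV=CF/(1+0.05475)^t    t·PV
  1        26.25        24.8874        24.8874
  2        26.25        23.5956        47.1911
  3        26.25        22.3708        67.1123
  4        26.25        21.2095        84.8381
  5        26.25        20.1086       100.5430
  6        26.25        19.0648       114.3888
  7        26.25        18.0752       126.5262
  8        26.25        17.1369       137.0954
  9        26.25        16.2474       146.2265
  10      526.25       308.8138     3,088.1385
  Σ                    491.5100     3,936.9473
P = 491.5100; Macaulay duration = 3,936.9473 / 491.5100 = 8.00990 half-year periods = 4.00495 years.
Modified duration = D_Mac / (1 + y) = 4.00495 / 1.05475 = 3.79706 years.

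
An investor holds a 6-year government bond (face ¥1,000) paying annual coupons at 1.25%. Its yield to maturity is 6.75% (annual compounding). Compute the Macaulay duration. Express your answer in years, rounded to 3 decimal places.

5.780 years

Periodic yield y = 0.0675. Discount each cash flow and weight by its year:
  t   CF        PV=CF/(1+0.0675)^t    t·PV
  1        12.50        11.7096        11.7096
  2        12.50        10.9692        21.9384
  3        12.50        10.2756        30.8267
  4        12.50         9.6258        38.5033
  5        12.50         9.0172        45.0859
  6     1,012.50       684.2073     4,105.2440
  Σ                    735.8047     4,253.3080
Price P = Σ PV = 735.8047.
Macaulay duration = Σ(t·PV) / P = 4,253.3080 / 735.8047 = 5.78048 years.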